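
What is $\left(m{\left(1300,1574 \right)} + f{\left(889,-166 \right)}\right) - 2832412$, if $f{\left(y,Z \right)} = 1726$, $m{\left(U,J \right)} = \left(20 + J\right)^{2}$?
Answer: $-289850$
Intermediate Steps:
$\left(m{\left(1300,1574 \right)} + f{\left(889,-166 \right)}\right) - 2832412 = \left(\left(20 + 1574\right)^{2} + 1726\right) - 2832412 = \left(1594^{2} + 1726\right) - 2832412 = \left(2540836 + 1726\right) - 2832412 = 2542562 - 2832412 = -289850$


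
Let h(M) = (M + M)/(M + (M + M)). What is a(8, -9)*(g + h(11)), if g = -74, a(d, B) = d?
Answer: -1760/3 ≈ -586.67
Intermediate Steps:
h(M) = ⅔ (h(M) = (2*M)/(M + 2*M) = (2*M)/((3*M)) = (2*M)*(1/(3*M)) = ⅔)
a(8, -9)*(g + h(11)) = 8*(-74 + ⅔) = 8*(-220/3) = -1760/3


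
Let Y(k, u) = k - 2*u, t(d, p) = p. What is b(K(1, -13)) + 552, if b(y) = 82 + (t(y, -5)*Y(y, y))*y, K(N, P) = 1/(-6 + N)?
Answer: 3171/5 ≈ 634.20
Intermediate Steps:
b(y) = 82 + 5*y² (b(y) = 82 + (-5*(y - 2*y))*y = 82 + (-(-5)*y)*y = 82 + (5*y)*y = 82 + 5*y²)
b(K(1, -13)) + 552 = (82 + 5*(1/(-6 + 1))²) + 552 = (82 + 5*(1/(-5))²) + 552 = (82 + 5*(-⅕)²) + 552 = (82 + 5*(1/25)) + 552 = (82 + ⅕) + 552 = 411/5 + 552 = 3171/5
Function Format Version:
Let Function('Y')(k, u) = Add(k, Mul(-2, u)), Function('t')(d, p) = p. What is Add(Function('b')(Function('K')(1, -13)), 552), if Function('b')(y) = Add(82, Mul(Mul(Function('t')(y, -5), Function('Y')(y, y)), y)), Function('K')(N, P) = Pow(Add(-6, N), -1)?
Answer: Rational(3171, 5) ≈ 634.20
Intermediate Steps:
Function('b')(y) = Add(82, Mul(5, Pow(y, 2))) (Function('b')(y) = Add(82, Mul(Mul(-5, Add(y, Mul(-2, y))), y)) = Add(82, Mul(Mul(-5, Mul(-1, y)), y)) = Add(82, Mul(Mul(5, y), y)) = Add(82, Mul(5, Pow(y, 2))))
Add(Function('b')(Function('K')(1, -13)), 552) = Add(Add(82, Mul(5, Pow(Pow(Add(-6, 1), -1), 2))), 552) = Add(Add(82, Mul(5, Pow(Pow(-5, -1), 2))), 552) = Add(Add(82, Mul(5, Pow(Rational(-1, 5), 2))), 552) = Add(Add(82, Mul(5, Rational(1, 25))), 552) = Add(Add(82, Rational(1, 5)), 552) = Add(Rational(411, 5), 552) = Rational(3171, 5)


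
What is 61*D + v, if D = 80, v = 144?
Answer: 5024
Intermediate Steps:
61*D + v = 61*80 + 144 = 4880 + 144 = 5024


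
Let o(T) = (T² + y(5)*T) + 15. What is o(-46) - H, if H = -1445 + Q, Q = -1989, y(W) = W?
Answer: 5335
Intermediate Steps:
H = -3434 (H = -1445 - 1989 = -3434)
o(T) = 15 + T² + 5*T (o(T) = (T² + 5*T) + 15 = 15 + T² + 5*T)
o(-46) - H = (15 + (-46)² + 5*(-46)) - 1*(-3434) = (15 + 2116 - 230) + 3434 = 1901 + 3434 = 5335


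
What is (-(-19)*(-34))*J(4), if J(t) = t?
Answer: -2584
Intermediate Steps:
(-(-19)*(-34))*J(4) = -(-19)*(-34)*4 = -19*34*4 = -646*4 = -2584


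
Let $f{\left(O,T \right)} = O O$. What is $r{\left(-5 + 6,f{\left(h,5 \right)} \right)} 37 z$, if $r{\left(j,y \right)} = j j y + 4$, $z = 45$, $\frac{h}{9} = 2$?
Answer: $546120$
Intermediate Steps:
$h = 18$ ($h = 9 \cdot 2 = 18$)
$f{\left(O,T \right)} = O^{2}$
$r{\left(j,y \right)} = 4 + y j^{2}$ ($r{\left(j,y \right)} = j^{2} y + 4 = y j^{2} + 4 = 4 + y j^{2}$)
$r{\left(-5 + 6,f{\left(h,5 \right)} \right)} 37 z = \left(4 + 18^{2} \left(-5 + 6\right)^{2}\right) 37 \cdot 45 = \left(4 + 324 \cdot 1^{2}\right) 37 \cdot 45 = \left(4 + 324 \cdot 1\right) 37 \cdot 45 = \left(4 + 324\right) 37 \cdot 45 = 328 \cdot 37 \cdot 45 = 12136 \cdot 45 = 546120$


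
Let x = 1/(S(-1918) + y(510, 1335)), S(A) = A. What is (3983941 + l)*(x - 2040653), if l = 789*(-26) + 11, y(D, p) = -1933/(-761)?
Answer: -11789596920895508628/1457665 ≈ -8.0880e+12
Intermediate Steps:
y(D, p) = 1933/761 (y(D, p) = -1933*(-1/761) = 1933/761)
l = -20503 (l = -20514 + 11 = -20503)
x = -761/1457665 (x = 1/(-1918 + 1933/761) = 1/(-1457665/761) = -761/1457665 ≈ -0.00052207)
(3983941 + l)*(x - 2040653) = (3983941 - 20503)*(-761/1457665 - 2040653) = 3963438*(-2974588456006/1457665) = -11789596920895508628/1457665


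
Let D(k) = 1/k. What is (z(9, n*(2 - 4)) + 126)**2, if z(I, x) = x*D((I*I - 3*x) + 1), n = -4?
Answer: 13380964/841 ≈ 15911.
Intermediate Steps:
D(k) = 1/k
z(I, x) = x/(1 + I**2 - 3*x) (z(I, x) = x/((I*I - 3*x) + 1) = x/((I**2 - 3*x) + 1) = x/(1 + I**2 - 3*x))
(z(9, n*(2 - 4)) + 126)**2 = ((-4*(2 - 4))/(1 + 9**2 - (-12)*(2 - 4)) + 126)**2 = ((-4*(-2))/(1 + 81 - (-12)*(-2)) + 126)**2 = (8/(1 + 81 - 3*8) + 126)**2 = (8/(1 + 81 - 24) + 126)**2 = (8/58 + 126)**2 = (8*(1/58) + 126)**2 = (4/29 + 126)**2 = (3658/29)**2 = 13380964/841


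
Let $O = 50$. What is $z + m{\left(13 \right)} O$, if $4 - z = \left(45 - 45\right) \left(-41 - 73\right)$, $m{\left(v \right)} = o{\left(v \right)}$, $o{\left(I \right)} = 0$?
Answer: $4$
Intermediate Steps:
$m{\left(v \right)} = 0$
$z = 4$ ($z = 4 - \left(45 - 45\right) \left(-41 - 73\right) = 4 - 0 \left(-114\right) = 4 - 0 = 4 + 0 = 4$)
$z + m{\left(13 \right)} O = 4 + 0 \cdot 50 = 4 + 0 = 4$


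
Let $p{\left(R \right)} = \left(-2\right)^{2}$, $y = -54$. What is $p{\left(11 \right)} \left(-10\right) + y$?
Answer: $-94$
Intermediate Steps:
$p{\left(R \right)} = 4$
$p{\left(11 \right)} \left(-10\right) + y = 4 \left(-10\right) - 54 = -40 - 54 = -94$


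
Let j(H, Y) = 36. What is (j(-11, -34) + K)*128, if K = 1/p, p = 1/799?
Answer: 106880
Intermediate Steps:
p = 1/799 ≈ 0.0012516
K = 799 (K = 1/(1/799) = 799)
(j(-11, -34) + K)*128 = (36 + 799)*128 = 835*128 = 106880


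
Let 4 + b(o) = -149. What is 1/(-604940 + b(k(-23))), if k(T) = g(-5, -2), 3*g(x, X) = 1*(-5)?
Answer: -1/605093 ≈ -1.6526e-6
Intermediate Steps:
g(x, X) = -5/3 (g(x, X) = (1*(-5))/3 = (⅓)*(-5) = -5/3)
k(T) = -5/3
b(o) = -153 (b(o) = -4 - 149 = -153)
1/(-604940 + b(k(-23))) = 1/(-604940 - 153) = 1/(-605093) = -1/605093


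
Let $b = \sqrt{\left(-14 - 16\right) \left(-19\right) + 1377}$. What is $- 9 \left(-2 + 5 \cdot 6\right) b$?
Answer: $- 252 \sqrt{1947} \approx -11119.0$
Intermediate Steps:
$b = \sqrt{1947}$ ($b = \sqrt{\left(-30\right) \left(-19\right) + 1377} = \sqrt{570 + 1377} = \sqrt{1947} \approx 44.125$)
$- 9 \left(-2 + 5 \cdot 6\right) b = - 9 \left(-2 + 5 \cdot 6\right) \sqrt{1947} = - 9 \left(-2 + 30\right) \sqrt{1947} = \left(-9\right) 28 \sqrt{1947} = - 252 \sqrt{1947}$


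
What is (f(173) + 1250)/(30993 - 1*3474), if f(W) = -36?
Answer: 1214/27519 ≈ 0.044115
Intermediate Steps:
(f(173) + 1250)/(30993 - 1*3474) = (-36 + 1250)/(30993 - 1*3474) = 1214/(30993 - 3474) = 1214/27519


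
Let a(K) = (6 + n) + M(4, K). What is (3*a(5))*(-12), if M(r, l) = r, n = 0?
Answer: -360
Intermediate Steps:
a(K) = 10 (a(K) = (6 + 0) + 4 = 6 + 4 = 10)
(3*a(5))*(-12) = (3*10)*(-12) = 30*(-12) = -360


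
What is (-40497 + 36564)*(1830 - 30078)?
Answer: 111099384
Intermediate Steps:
(-40497 + 36564)*(1830 - 30078) = -3933*(-28248) = 111099384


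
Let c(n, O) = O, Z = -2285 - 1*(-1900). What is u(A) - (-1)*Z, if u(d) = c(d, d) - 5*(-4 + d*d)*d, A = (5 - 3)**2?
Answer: -621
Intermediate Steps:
A = 4 (A = 2**2 = 4)
Z = -385 (Z = -2285 + 1900 = -385)
u(d) = d - 5*d*(-4 + d**2) (u(d) = d - 5*(-4 + d*d)*d = d - 5*(-4 + d**2)*d = d - 5*d*(-4 + d**2))
u(A) - (-1)*Z = 4*(21 - 5*4**2) - (-1)*(-385) = 4*(21 - 5*16) - 1*385 = 4*(21 - 80) - 385 = 4*(-59) - 385 = -236 - 385 = -621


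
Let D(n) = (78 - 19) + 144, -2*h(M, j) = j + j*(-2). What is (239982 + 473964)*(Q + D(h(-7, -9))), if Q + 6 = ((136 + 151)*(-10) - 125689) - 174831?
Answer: -216463429578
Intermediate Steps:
h(M, j) = j/2 (h(M, j) = -(j + j*(-2))/2 = -(j - 2*j)/2 = -(-1)*j/2 = j/2)
D(n) = 203 (D(n) = 59 + 144 = 203)
Q = -303396 (Q = -6 + (((136 + 151)*(-10) - 125689) - 174831) = -6 + ((287*(-10) - 125689) - 174831) = -6 + ((-2870 - 125689) - 174831) = -6 + (-128559 - 174831) = -6 - 303390 = -303396)
(239982 + 473964)*(Q + D(h(-7, -9))) = (239982 + 473964)*(-303396 + 203) = 713946*(-303193) = -216463429578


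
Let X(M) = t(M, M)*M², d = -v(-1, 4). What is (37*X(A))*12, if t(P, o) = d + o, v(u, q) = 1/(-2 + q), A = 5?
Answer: 49950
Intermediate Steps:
d = -½ (d = -1/(-2 + 4) = -1/2 = -1*½ = -½ ≈ -0.50000)
t(P, o) = -½ + o
X(M) = M²*(-½ + M) (X(M) = (-½ + M)*M² = M²*(-½ + M))
(37*X(A))*12 = (37*(5²*(-½ + 5)))*12 = (37*(25*(9/2)))*12 = (37*(225/2))*12 = (8325/2)*12 = 49950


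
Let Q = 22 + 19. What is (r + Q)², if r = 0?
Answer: 1681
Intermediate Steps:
Q = 41
(r + Q)² = (0 + 41)² = 41² = 1681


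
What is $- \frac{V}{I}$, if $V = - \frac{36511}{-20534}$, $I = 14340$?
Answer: $- \frac{36511}{294457560} \approx -0.00012399$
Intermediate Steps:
$V = \frac{36511}{20534}$ ($V = \left(-36511\right) \left(- \frac{1}{20534}\right) = \frac{36511}{20534} \approx 1.7781$)
$- \frac{V}{I} = - \frac{36511}{20534 \cdot 14340} = \left(-1\right) \frac{36511}{294457560} = - \frac{36511}{294457560}$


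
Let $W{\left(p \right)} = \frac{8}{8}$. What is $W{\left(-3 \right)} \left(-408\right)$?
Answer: $-408$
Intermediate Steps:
$W{\left(p \right)} = 1$ ($W{\left(p \right)} = 8 \cdot \frac{1}{8} = 1$)
$W{\left(-3 \right)} \left(-408\right) = 1 \left(-408\right) = -408$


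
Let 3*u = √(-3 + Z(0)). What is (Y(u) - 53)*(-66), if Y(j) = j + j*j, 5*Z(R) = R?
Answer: 3520 - 22*I*√3 ≈ 3520.0 - 38.105*I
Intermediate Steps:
Z(R) = R/5
u = I*√3/3 (u = √(-3 + (⅕)*0)/3 = √(-3 + 0)/3 = √(-3)/3 = (I*√3)/3 = I*√3/3 ≈ 0.57735*I)
Y(j) = j + j²
(Y(u) - 53)*(-66) = ((I*√3/3)*(1 + I*√3/3) - 53)*(-66) = (I*√3*(1 + I*√3/3)/3 - 53)*(-66) = (-53 + I*√3*(1 + I*√3/3)/3)*(-66) = 3498 - 22*I*√3*(1 + I*√3/3)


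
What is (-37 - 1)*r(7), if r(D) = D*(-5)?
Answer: 1330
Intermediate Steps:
r(D) = -5*D
(-37 - 1)*r(7) = (-37 - 1)*(-5*7) = -38*(-35) = 1330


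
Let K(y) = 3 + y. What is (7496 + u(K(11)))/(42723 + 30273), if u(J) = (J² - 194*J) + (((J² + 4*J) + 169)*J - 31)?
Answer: 3613/24332 ≈ 0.14849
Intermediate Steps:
u(J) = -31 + J² - 194*J + J*(169 + J² + 4*J) (u(J) = (J² - 194*J) + ((169 + J² + 4*J)*J - 31) = (J² - 194*J) + (J*(169 + J² + 4*J) - 31) = (J² - 194*J) + (-31 + J*(169 + J² + 4*J)) = -31 + J² - 194*J + J*(169 + J² + 4*J))
(7496 + u(K(11)))/(42723 + 30273) = (7496 + (-31 + (3 + 11)³ - 25*(3 + 11) + 5*(3 + 11)²))/(42723 + 30273) = (7496 + (-31 + 14³ - 25*14 + 5*14²))/72996 = (7496 + (-31 + 2744 - 350 + 5*196))*(1/72996) = (7496 + (-31 + 2744 - 350 + 980))*(1/72996) = (7496 + 3343)*(1/72996) = 10839*(1/72996) = 3613/24332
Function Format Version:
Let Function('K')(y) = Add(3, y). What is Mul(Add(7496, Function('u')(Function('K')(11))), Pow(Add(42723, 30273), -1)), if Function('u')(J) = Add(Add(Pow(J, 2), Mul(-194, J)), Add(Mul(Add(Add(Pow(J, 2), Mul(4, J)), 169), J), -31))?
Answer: Rational(3613, 24332) ≈ 0.14849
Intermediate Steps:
Function('u')(J) = Add(-31, Pow(J, 2), Mul(-194, J), Mul(J, Add(169, Pow(J, 2), Mul(4, J)))) (Function('u')(J) = Add(Add(Pow(J, 2), Mul(-194, J)), Add(Mul(Add(169, Pow(J, 2), Mul(4, J)), J), -31)) = Add(Add(Pow(J, 2), Mul(-194, J)), Add(Mul(J, Add(169, Pow(J, 2), Mul(4, J))), -31)) = Add(Add(Pow(J, 2), Mul(-194, J)), Add(-31, Mul(J, Add(169, Pow(J, 2), Mul(4, J))))) = Add(-31, Pow(J, 2), Mul(-194, J), Mul(J, Add(169, Pow(J, 2), Mul(4, J)))))
Mul(Add(7496, Function('u')(Function('K')(11))), Pow(Add(42723, 30273), -1)) = Mul(Add(7496, Add(-31, Pow(Add(3, 11), 3), Mul(-25, Add(3, 11)), Mul(5, Pow(Add(3, 11), 2)))), Pow(Add(42723, 30273), -1)) = Mul(Add(7496, Add(-31, Pow(14, 3), Mul(-25, 14), Mul(5, Pow(14, 2)))), Pow(72996, -1)) = Mul(Add(7496, Add(-31, 2744, -350, Mul(5, 196))), Rational(1, 72996)) = Mul(Add(7496, Add(-31, 2744, -350, 980)), Rational(1, 72996)) = Mul(Add(7496, 3343), Rational(1, 72996)) = Mul(10839, Rational(1, 72996)) = Rational(3613, 24332)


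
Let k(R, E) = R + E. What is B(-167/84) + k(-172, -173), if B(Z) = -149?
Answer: -494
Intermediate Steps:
k(R, E) = E + R
B(-167/84) + k(-172, -173) = -149 + (-173 - 172) = -149 - 345 = -494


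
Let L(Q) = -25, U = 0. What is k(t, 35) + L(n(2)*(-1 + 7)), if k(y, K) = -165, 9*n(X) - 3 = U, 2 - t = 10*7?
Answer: -190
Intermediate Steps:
t = -68 (t = 2 - 10*7 = 2 - 1*70 = 2 - 70 = -68)
n(X) = ⅓ (n(X) = ⅓ + (⅑)*0 = ⅓ + 0 = ⅓)
k(t, 35) + L(n(2)*(-1 + 7)) = -165 - 25 = -190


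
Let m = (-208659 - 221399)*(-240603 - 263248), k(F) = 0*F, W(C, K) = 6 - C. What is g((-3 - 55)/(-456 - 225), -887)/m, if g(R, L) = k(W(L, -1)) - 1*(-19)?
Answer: 19/216685153358 ≈ 8.7685e-11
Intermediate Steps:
k(F) = 0
g(R, L) = 19 (g(R, L) = 0 - 1*(-19) = 0 + 19 = 19)
m = 216685153358 (m = -430058*(-503851) = 216685153358)
g((-3 - 55)/(-456 - 225), -887)/m = 19/216685153358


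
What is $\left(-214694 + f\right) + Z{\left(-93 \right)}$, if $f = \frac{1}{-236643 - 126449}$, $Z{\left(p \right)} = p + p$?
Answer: $- \frac{78021208961}{363092} \approx -2.1488 \cdot 10^{5}$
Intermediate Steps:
$Z{\left(p \right)} = 2 p$
$f = - \frac{1}{363092}$ ($f = \frac{1}{-363092} = - \frac{1}{363092} \approx -2.7541 \cdot 10^{-6}$)
$\left(-214694 + f\right) + Z{\left(-93 \right)} = \left(-214694 - \frac{1}{363092}\right) + 2 \left(-93\right) = - \frac{77953673849}{363092} - 186 = - \frac{78021208961}{363092}$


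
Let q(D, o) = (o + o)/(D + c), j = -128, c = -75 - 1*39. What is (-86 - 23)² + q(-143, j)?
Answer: 3053673/257 ≈ 11882.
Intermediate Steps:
c = -114 (c = -75 - 39 = -114)
q(D, o) = 2*o/(-114 + D) (q(D, o) = (o + o)/(D - 114) = (2*o)/(-114 + D) = 2*o/(-114 + D))
(-86 - 23)² + q(-143, j) = (-86 - 23)² + 2*(-128)/(-114 - 143) = (-109)² + 2*(-128)/(-257) = 11881 + 2*(-128)*(-1/257) = 11881 + 256/257 = 3053673/257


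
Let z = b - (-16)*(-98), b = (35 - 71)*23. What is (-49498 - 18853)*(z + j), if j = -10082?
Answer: 852883778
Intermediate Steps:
b = -828 (b = -36*23 = -828)
z = -2396 (z = -828 - (-16)*(-98) = -828 - 1*1568 = -828 - 1568 = -2396)
(-49498 - 18853)*(z + j) = (-49498 - 18853)*(-2396 - 10082) = -68351*(-12478) = 852883778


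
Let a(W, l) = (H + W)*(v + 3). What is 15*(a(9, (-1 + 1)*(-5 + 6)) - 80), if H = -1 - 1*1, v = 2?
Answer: -675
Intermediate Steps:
H = -2 (H = -1 - 1 = -2)
a(W, l) = -10 + 5*W (a(W, l) = (-2 + W)*(2 + 3) = (-2 + W)*5 = -10 + 5*W)
15*(a(9, (-1 + 1)*(-5 + 6)) - 80) = 15*((-10 + 5*9) - 80) = 15*((-10 + 45) - 80) = 15*(35 - 80) = 15*(-45) = -675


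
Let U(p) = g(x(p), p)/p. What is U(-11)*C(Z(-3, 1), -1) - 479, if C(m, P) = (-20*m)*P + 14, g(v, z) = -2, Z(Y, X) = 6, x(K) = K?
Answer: -5001/11 ≈ -454.64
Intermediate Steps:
U(p) = -2/p
C(m, P) = 14 - 20*P*m (C(m, P) = -20*P*m + 14 = 14 - 20*P*m)
U(-11)*C(Z(-3, 1), -1) - 479 = (-2/(-11))*(14 - 20*(-1)*6) - 479 = (-2*(-1/11))*(14 + 120) - 479 = (2/11)*134 - 479 = 268/11 - 479 = -5001/11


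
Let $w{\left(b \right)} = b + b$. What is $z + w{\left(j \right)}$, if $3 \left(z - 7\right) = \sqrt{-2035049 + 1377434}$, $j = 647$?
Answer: $1301 + \frac{i \sqrt{657615}}{3} \approx 1301.0 + 270.31 i$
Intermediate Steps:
$w{\left(b \right)} = 2 b$
$z = 7 + \frac{i \sqrt{657615}}{3}$ ($z = 7 + \frac{\sqrt{-2035049 + 1377434}}{3} = 7 + \frac{\sqrt{-657615}}{3} = 7 + \frac{i \sqrt{657615}}{3} \approx 7.0 + 270.31 i$)
$z + w{\left(j \right)} = \left(7 + \frac{i \sqrt{657615}}{3}\right) + 2 \cdot 647 = \left(7 + \frac{i \sqrt{657615}}{3}\right) + 1294 = 1301 + \frac{i \sqrt{657615}}{3}$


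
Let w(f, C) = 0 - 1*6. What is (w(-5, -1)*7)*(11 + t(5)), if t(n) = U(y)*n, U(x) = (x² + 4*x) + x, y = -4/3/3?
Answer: -994/27 ≈ -36.815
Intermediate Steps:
w(f, C) = -6 (w(f, C) = 0 - 6 = -6)
y = -4/9 (y = -4*⅓*(⅓) = -4/3*⅓ = -4/9 ≈ -0.44444)
U(x) = x² + 5*x
t(n) = -164*n/81 (t(n) = (-4*(5 - 4/9)/9)*n = (-4/9*41/9)*n = -164*n/81)
(w(-5, -1)*7)*(11 + t(5)) = (-6*7)*(11 - 164/81*5) = -42*(11 - 820/81) = -42*71/81 = -994/27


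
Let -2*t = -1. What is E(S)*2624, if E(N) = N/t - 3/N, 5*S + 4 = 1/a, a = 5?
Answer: 3025472/475 ≈ 6369.4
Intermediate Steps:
t = ½ (t = -½*(-1) = ½ ≈ 0.50000)
S = -19/25 (S = -⅘ + (⅕)/5 = -⅘ + (⅕)*(⅕) = -⅘ + 1/25 = -19/25 ≈ -0.76000)
E(N) = -3/N + 2*N (E(N) = N/(½) - 3/N = N*2 - 3/N = 2*N - 3/N = -3/N + 2*N)
E(S)*2624 = (-3/(-19/25) + 2*(-19/25))*2624 = (-3*(-25/19) - 38/25)*2624 = (75/19 - 38/25)*2624 = (1153/475)*2624 = 3025472/475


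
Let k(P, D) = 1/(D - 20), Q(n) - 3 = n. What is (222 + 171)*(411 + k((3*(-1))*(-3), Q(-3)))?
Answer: 3230067/20 ≈ 1.6150e+5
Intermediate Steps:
Q(n) = 3 + n
k(P, D) = 1/(-20 + D)
(222 + 171)*(411 + k((3*(-1))*(-3), Q(-3))) = (222 + 171)*(411 + 1/(-20 + (3 - 3))) = 393*(411 + 1/(-20 + 0)) = 393*(411 + 1/(-20)) = 393*(411 - 1/20) = 393*(8219/20) = 3230067/20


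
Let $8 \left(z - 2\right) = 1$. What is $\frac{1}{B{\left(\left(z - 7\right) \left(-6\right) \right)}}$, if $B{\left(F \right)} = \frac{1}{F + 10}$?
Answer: $\frac{157}{4} \approx 39.25$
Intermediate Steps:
$z = \frac{17}{8}$ ($z = 2 + \frac{1}{8} \cdot 1 = 2 + \frac{1}{8} = \frac{17}{8} \approx 2.125$)
$B{\left(F \right)} = \frac{1}{10 + F}$
$\frac{1}{B{\left(\left(z - 7\right) \left(-6\right) \right)}} = \frac{1}{\frac{1}{10 + \left(\frac{17}{8} - 7\right) \left(-6\right)}} = \frac{1}{\frac{1}{10 - - \frac{117}{4}}} = \frac{1}{\frac{1}{10 + \frac{117}{4}}} = \frac{1}{\frac{1}{\frac{157}{4}}} = \frac{1}{\frac{4}{157}} = \frac{157}{4}$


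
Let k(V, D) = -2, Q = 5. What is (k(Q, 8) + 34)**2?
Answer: 1024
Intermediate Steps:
(k(Q, 8) + 34)**2 = (-2 + 34)**2 = 32**2 = 1024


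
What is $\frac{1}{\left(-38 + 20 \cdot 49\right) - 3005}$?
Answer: $- \frac{1}{2063} \approx -0.00048473$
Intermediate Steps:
$\frac{1}{\left(-38 + 20 \cdot 49\right) - 3005} = \frac{1}{\left(-38 + 980\right) - 3005} = \frac{1}{942 - 3005} = \frac{1}{-2063} = - \frac{1}{2063}$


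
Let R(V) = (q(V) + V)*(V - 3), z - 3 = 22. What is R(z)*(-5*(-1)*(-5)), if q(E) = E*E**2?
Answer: -8607500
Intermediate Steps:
q(E) = E**3
z = 25 (z = 3 + 22 = 25)
R(V) = (-3 + V)*(V + V**3) (R(V) = (V**3 + V)*(V - 3) = (V + V**3)*(-3 + V) = (-3 + V)*(V + V**3))
R(z)*(-5*(-1)*(-5)) = (25*(-3 + 25 + 25**3 - 3*25**2))*(-5*(-1)*(-5)) = (25*(-3 + 25 + 15625 - 3*625))*(5*(-5)) = (25*(-3 + 25 + 15625 - 1875))*(-25) = (25*13772)*(-25) = 344300*(-25) = -8607500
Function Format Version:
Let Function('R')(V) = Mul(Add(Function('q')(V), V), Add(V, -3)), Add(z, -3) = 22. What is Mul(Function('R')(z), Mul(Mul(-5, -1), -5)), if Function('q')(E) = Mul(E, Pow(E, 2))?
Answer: -8607500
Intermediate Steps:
Function('q')(E) = Pow(E, 3)
z = 25 (z = Add(3, 22) = 25)
Function('R')(V) = Mul(Add(-3, V), Add(V, Pow(V, 3))) (Function('R')(V) = Mul(Add(Pow(V, 3), V), Add(V, -3)) = Mul(Add(V, Pow(V, 3)), Add(-3, V)) = Mul(Add(-3, V), Add(V, Pow(V, 3))))
Mul(Function('R')(z), Mul(Mul(-5, -1), -5)) = Mul(Mul(25, Add(-3, 25, Pow(25, 3), Mul(-3, Pow(25, 2)))), Mul(Mul(-5, -1), -5)) = Mul(Mul(25, Add(-3, 25, 15625, Mul(-3, 625))), Mul(5, -5)) = Mul(Mul(25, Add(-3, 25, 15625, -1875)), -25) = Mul(Mul(25, 13772), -25) = Mul(344300, -25) = -8607500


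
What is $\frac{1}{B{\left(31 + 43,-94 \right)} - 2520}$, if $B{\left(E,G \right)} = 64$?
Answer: $- \frac{1}{2456} \approx -0.00040717$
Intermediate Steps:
$\frac{1}{B{\left(31 + 43,-94 \right)} - 2520} = \frac{1}{64 - 2520} = \frac{1}{-2456} = - \frac{1}{2456}$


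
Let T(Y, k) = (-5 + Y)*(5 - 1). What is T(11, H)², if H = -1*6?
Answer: 576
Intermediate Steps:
H = -6
T(Y, k) = -20 + 4*Y (T(Y, k) = (-5 + Y)*4 = -20 + 4*Y)
T(11, H)² = (-20 + 4*11)² = (-20 + 44)² = 24² = 576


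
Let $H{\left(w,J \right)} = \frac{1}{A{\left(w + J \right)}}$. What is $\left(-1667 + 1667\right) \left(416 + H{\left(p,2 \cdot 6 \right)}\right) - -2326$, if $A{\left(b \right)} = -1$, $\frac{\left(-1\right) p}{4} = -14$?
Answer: $2326$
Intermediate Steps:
$p = 56$ ($p = \left(-4\right) \left(-14\right) = 56$)
$H{\left(w,J \right)} = -1$ ($H{\left(w,J \right)} = \frac{1}{-1} = -1$)
$\left(-1667 + 1667\right) \left(416 + H{\left(p,2 \cdot 6 \right)}\right) - -2326 = \left(-1667 + 1667\right) \left(416 - 1\right) - -2326 = 0 \cdot 415 + 2326 = 0 + 2326 = 2326$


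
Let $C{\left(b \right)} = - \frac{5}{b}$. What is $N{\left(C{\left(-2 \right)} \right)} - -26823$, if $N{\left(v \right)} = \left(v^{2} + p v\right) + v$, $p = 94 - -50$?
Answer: $\frac{108767}{4} \approx 27192.0$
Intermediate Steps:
$p = 144$ ($p = 94 + 50 = 144$)
$N{\left(v \right)} = v^{2} + 145 v$ ($N{\left(v \right)} = \left(v^{2} + 144 v\right) + v = v^{2} + 145 v$)
$N{\left(C{\left(-2 \right)} \right)} - -26823 = - \frac{5}{-2} \left(145 - \frac{5}{-2}\right) - -26823 = \left(-5\right) \left(- \frac{1}{2}\right) \left(145 - - \frac{5}{2}\right) + 26823 = \frac{5 \left(145 + \frac{5}{2}\right)}{2} + 26823 = \frac{5}{2} \cdot \frac{295}{2} + 26823 = \frac{1475}{4} + 26823 = \frac{108767}{4}$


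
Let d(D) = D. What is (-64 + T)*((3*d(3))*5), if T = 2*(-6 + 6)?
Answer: -2880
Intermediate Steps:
T = 0 (T = 2*0 = 0)
(-64 + T)*((3*d(3))*5) = (-64 + 0)*((3*3)*5) = -576*5 = -64*45 = -2880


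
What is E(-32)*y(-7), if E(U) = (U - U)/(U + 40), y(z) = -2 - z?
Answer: 0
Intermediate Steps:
E(U) = 0 (E(U) = 0/(40 + U) = 0)
E(-32)*y(-7) = 0*(-2 - 1*(-7)) = 0*(-2 + 7) = 0*5 = 0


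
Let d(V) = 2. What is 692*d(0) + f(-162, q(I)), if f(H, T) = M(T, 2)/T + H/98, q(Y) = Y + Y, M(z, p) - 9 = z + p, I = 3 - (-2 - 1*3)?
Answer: 1085083/784 ≈ 1384.0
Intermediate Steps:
I = 8 (I = 3 - (-2 - 3) = 3 - 1*(-5) = 3 + 5 = 8)
M(z, p) = 9 + p + z (M(z, p) = 9 + (z + p) = 9 + (p + z) = 9 + p + z)
q(Y) = 2*Y
f(H, T) = H/98 + (11 + T)/T (f(H, T) = (9 + 2 + T)/T + H/98 = (11 + T)/T + H*(1/98) = (11 + T)/T + H/98 = H/98 + (11 + T)/T)
692*d(0) + f(-162, q(I)) = 692*2 + (1 + 11/((2*8)) + (1/98)*(-162)) = 1384 + (1 + 11/16 - 81/49) = 1384 + 27/784 = 1085083/784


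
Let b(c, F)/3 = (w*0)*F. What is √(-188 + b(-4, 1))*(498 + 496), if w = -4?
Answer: 1988*I*√47 ≈ 13629.0*I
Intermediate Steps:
b(c, F) = 0 (b(c, F) = 3*((-4*0)*F) = 3*(0*F) = 3*0 = 0)
√(-188 + b(-4, 1))*(498 + 496) = √(-188 + 0)*(498 + 496) = √(-188)*994 = (2*I*√47)*994 = 1988*I*√47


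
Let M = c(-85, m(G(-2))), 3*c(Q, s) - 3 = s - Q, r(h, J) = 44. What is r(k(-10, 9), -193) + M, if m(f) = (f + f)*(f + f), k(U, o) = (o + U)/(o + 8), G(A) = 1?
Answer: 224/3 ≈ 74.667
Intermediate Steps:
k(U, o) = (U + o)/(8 + o)
m(f) = 4*f² (m(f) = (2*f)*(2*f) = 4*f²)
c(Q, s) = 1 - Q/3 + s/3 (c(Q, s) = 1 + (s - Q)/3 = 1 + (-Q/3 + s/3) = 1 - Q/3 + s/3)
M = 92/3 (M = 1 - ⅓*(-85) + (4*1²)/3 = 1 + 85/3 + (4*1)/3 = 1 + 85/3 + (⅓)*4 = 1 + 85/3 + 4/3 = 92/3 ≈ 30.667)
r(k(-10, 9), -193) + M = 44 + 92/3 = 224/3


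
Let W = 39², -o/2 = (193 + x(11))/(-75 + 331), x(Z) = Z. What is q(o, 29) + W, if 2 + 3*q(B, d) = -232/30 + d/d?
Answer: 68314/45 ≈ 1518.1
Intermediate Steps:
o = -51/32 (o = -2*(193 + 11)/(-75 + 331) = -408/256 = -2*51/64 = -51/32 ≈ -1.5938)
q(B, d) = -131/45 (q(B, d) = -⅔ + (-232/30 + d/d)/3 = -⅔ + (-232*1/30 + 1)/3 = -⅔ + (-116/15 + 1)/3 = -⅔ + (⅓)*(-101/15) = -⅔ - 101/45 = -131/45)
W = 1521
q(o, 29) + W = -131/45 + 1521 = 68314/45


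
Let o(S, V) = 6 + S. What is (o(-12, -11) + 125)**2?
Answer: 14161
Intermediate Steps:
(o(-12, -11) + 125)**2 = ((6 - 12) + 125)**2 = (-6 + 125)**2 = 119**2 = 14161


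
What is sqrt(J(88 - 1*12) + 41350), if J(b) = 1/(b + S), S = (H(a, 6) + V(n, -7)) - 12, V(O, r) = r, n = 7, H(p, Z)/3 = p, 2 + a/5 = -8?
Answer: sqrt(357636057)/93 ≈ 203.35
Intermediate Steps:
a = -50 (a = -10 + 5*(-8) = -10 - 40 = -50)
H(p, Z) = 3*p
S = -169 (S = (3*(-50) - 7) - 12 = (-150 - 7) - 12 = -157 - 12 = -169)
J(b) = 1/(-169 + b) (J(b) = 1/(b - 169) = 1/(-169 + b))
sqrt(J(88 - 1*12) + 41350) = sqrt(1/(-169 + (88 - 1*12)) + 41350) = sqrt(1/(-169 + (88 - 12)) + 41350) = sqrt(1/(-169 + 76) + 41350) = sqrt(1/(-93) + 41350) = sqrt(-1/93 + 41350) = sqrt(3845549/93) = sqrt(357636057)/93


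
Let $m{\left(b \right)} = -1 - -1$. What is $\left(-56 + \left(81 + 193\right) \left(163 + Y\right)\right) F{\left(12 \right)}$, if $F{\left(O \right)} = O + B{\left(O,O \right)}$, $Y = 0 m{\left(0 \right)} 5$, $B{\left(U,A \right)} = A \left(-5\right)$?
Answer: $-2141088$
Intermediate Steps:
$B{\left(U,A \right)} = - 5 A$
$m{\left(b \right)} = 0$ ($m{\left(b \right)} = -1 + 1 = 0$)
$Y = 0$ ($Y = 0 \cdot 0 \cdot 5 = 0 \cdot 5 = 0$)
$F{\left(O \right)} = - 4 O$ ($F{\left(O \right)} = O - 5 O = - 4 O$)
$\left(-56 + \left(81 + 193\right) \left(163 + Y\right)\right) F{\left(12 \right)} = \left(-56 + \left(81 + 193\right) \left(163 + 0\right)\right) \left(\left(-4\right) 12\right) = \left(-56 + 274 \cdot 163\right) \left(-48\right) = \left(-56 + 44662\right) \left(-48\right) = 44606 \left(-48\right) = -2141088$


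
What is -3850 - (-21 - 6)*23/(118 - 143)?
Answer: -96871/25 ≈ -3874.8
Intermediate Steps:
-3850 - (-21 - 6)*23/(118 - 143) = -3850 - (-27*23)/(-25) = -3850 - (-1)*(-621)/25 = -3850 - 1*621/25 = -3850 - 621/25 = -96871/25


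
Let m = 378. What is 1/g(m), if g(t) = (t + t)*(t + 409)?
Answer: 1/594972 ≈ 1.6808e-6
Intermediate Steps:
g(t) = 2*t*(409 + t) (g(t) = (2*t)*(409 + t) = 2*t*(409 + t))
1/g(m) = 1/(2*378*(409 + 378)) = 1/(2*378*787) = 1/594972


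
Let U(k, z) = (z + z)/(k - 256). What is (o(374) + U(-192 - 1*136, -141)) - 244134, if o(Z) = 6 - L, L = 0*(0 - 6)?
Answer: -71285235/292 ≈ -2.4413e+5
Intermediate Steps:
L = 0 (L = 0*(-6) = 0)
U(k, z) = 2*z/(-256 + k) (U(k, z) = (2*z)/(-256 + k) = 2*z/(-256 + k))
o(Z) = 6 (o(Z) = 6 - 1*0 = 6 + 0 = 6)
(o(374) + U(-192 - 1*136, -141)) - 244134 = (6 + 2*(-141)/(-256 + (-192 - 1*136))) - 244134 = (6 + 2*(-141)/(-256 + (-192 - 136))) - 244134 = (6 + 2*(-141)/(-256 - 328)) - 244134 = (6 + 2*(-141)/(-584)) - 244134 = (6 + 2*(-141)*(-1/584)) - 244134 = (6 + 141/292) - 244134 = 1893/292 - 244134 = -71285235/292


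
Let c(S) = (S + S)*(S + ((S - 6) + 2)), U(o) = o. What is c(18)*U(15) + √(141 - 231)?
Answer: 17280 + 3*I*√10 ≈ 17280.0 + 9.4868*I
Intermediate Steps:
c(S) = 2*S*(-4 + 2*S) (c(S) = (2*S)*(S + ((-6 + S) + 2)) = (2*S)*(S + (-4 + S)) = (2*S)*(-4 + 2*S) = 2*S*(-4 + 2*S))
c(18)*U(15) + √(141 - 231) = (4*18*(-2 + 18))*15 + √(141 - 231) = (4*18*16)*15 + √(-90) = 1152*15 + 3*I*√10 = 17280 + 3*I*√10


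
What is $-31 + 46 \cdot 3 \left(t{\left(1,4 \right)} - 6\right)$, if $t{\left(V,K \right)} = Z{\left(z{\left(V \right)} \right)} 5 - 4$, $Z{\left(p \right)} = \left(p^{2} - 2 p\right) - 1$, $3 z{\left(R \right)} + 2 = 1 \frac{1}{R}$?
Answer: $- \frac{4693}{3} \approx -1564.3$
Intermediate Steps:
$z{\left(R \right)} = - \frac{2}{3} + \frac{1}{3 R}$ ($z{\left(R \right)} = - \frac{2}{3} + \frac{1 \frac{1}{R}}{3} = - \frac{2}{3} + \frac{1}{3 R}$)
$Z{\left(p \right)} = -1 + p^{2} - 2 p$
$t{\left(V,K \right)} = -9 - \frac{10 \left(1 - 2 V\right)}{3 V} + \frac{5 \left(1 - 2 V\right)^{2}}{9 V^{2}}$ ($t{\left(V,K \right)} = \left(-1 + \left(\frac{1 - 2 V}{3 V}\right)^{2} - 2 \frac{1 - 2 V}{3 V}\right) 5 - 4 = \left(-1 + \frac{\left(1 - 2 V\right)^{2}}{9 V^{2}} - \frac{2 \left(1 - 2 V\right)}{3 V}\right) 5 - 4 = \left(-1 - \frac{2 \left(1 - 2 V\right)}{3 V} + \frac{\left(1 - 2 V\right)^{2}}{9 V^{2}}\right) 5 - 4 = \left(-5 - \frac{10 \left(1 - 2 V\right)}{3 V} + \frac{5 \left(1 - 2 V\right)^{2}}{9 V^{2}}\right) - 4 = -9 - \frac{10 \left(1 - 2 V\right)}{3 V} + \frac{5 \left(1 - 2 V\right)^{2}}{9 V^{2}}$)
$-31 + 46 \cdot 3 \left(t{\left(1,4 \right)} - 6\right) = -31 + 46 \cdot 3 \left(\frac{5 - 1^{2} - 50}{9 \cdot 1} - 6\right) = -31 + 46 \cdot 3 \left(\frac{1}{9} \cdot 1 \left(5 - 1 - 50\right) - 6\right) = -31 + 46 \cdot 3 \left(\frac{1}{9} \cdot 1 \left(-46\right) - 6\right) = -31 + 46 \cdot 3 \left(- \frac{46}{9} - 6\right) = -31 + 46 \cdot 3 \left(- \frac{100}{9}\right) = -31 + 46 \left(- \frac{100}{3}\right) = -31 - \frac{4600}{3} = - \frac{4693}{3}$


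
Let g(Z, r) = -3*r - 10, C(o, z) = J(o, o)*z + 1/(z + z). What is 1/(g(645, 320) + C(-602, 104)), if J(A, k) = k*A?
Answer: 208/7839321569 ≈ 2.6533e-8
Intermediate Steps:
J(A, k) = A*k
C(o, z) = 1/(2*z) + z*o² (C(o, z) = (o*o)*z + 1/(z + z) = o²*z + 1/(2*z) = z*o² + 1/(2*z) = 1/(2*z) + z*o²)
g(Z, r) = -10 - 3*r
1/(g(645, 320) + C(-602, 104)) = 1/((-10 - 3*320) + ((½)/104 + 104*(-602)²)) = 1/((-10 - 960) + ((½)*(1/104) + 104*362404)) = 1/(-970 + (1/208 + 37690016)) = 1/(-970 + 7839523329/208) = 1/(7839321569/208) = 208/7839321569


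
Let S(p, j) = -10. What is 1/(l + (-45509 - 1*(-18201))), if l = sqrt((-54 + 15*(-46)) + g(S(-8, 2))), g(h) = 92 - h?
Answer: -13654/372863753 - I*sqrt(642)/745727506 ≈ -3.6619e-5 - 3.3977e-8*I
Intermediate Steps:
l = I*sqrt(642) (l = sqrt((-54 + 15*(-46)) + (92 - 1*(-10))) = sqrt((-54 - 690) + (92 + 10)) = sqrt(-744 + 102) = sqrt(-642) = I*sqrt(642) ≈ 25.338*I)
1/(l + (-45509 - 1*(-18201))) = 1/(I*sqrt(642) + (-45509 - 1*(-18201))) = 1/(I*sqrt(642) + (-45509 + 18201)) = 1/(I*sqrt(642) - 27308) = 1/(-27308 + I*sqrt(642))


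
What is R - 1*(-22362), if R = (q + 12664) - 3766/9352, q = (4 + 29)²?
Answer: 24124551/668 ≈ 36115.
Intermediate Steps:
q = 1089 (q = 33² = 1089)
R = 9186735/668 (R = (1089 + 12664) - 3766/9352 = 13753 - 3766*1/9352 = 13753 - 269/668 = 9186735/668 ≈ 13753.)
R - 1*(-22362) = 9186735/668 - 1*(-22362) = 9186735/668 + 22362 = 24124551/668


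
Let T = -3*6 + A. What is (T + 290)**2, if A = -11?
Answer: 68121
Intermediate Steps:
T = -29 (T = -3*6 - 11 = -18 - 11 = -29)
(T + 290)**2 = (-29 + 290)**2 = 261**2 = 68121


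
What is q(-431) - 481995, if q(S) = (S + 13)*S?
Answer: -301837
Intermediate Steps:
q(S) = S*(13 + S) (q(S) = (13 + S)*S = S*(13 + S))
q(-431) - 481995 = -431*(13 - 431) - 481995 = -431*(-418) - 481995 = 180158 - 481995 = -301837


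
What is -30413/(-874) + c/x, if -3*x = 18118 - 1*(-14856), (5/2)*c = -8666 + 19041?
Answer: 495978481/14409638 ≈ 34.420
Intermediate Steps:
c = 4150 (c = 2*(-8666 + 19041)/5 = (⅖)*10375 = 4150)
x = -32974/3 (x = -(18118 - 1*(-14856))/3 = -(18118 + 14856)/3 = -⅓*32974 = -32974/3 ≈ -10991.)
-30413/(-874) + c/x = -30413/(-874) + 4150/(-32974/3) = -30413*(-1/874) + 4150*(-3/32974) = 30413/874 - 6225/16487 = 495978481/14409638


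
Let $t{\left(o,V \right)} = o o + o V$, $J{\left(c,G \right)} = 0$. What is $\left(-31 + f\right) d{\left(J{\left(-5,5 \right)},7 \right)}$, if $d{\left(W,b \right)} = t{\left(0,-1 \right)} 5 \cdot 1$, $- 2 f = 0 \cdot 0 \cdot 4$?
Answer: $0$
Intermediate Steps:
$t{\left(o,V \right)} = o^{2} + V o$
$f = 0$ ($f = - \frac{0 \cdot 0 \cdot 4}{2} = - \frac{0 \cdot 4}{2} = \left(- \frac{1}{2}\right) 0 = 0$)
$d{\left(W,b \right)} = 0$ ($d{\left(W,b \right)} = 0 \left(-1 + 0\right) 5 \cdot 1 = 0 \left(-1\right) 5 \cdot 1 = 0 \cdot 5 \cdot 1 = 0 \cdot 1 = 0$)
$\left(-31 + f\right) d{\left(J{\left(-5,5 \right)},7 \right)} = \left(-31 + 0\right) 0 = \left(-31\right) 0 = 0$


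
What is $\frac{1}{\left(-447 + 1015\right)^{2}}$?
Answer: $\frac{1}{322624} \approx 3.0996 \cdot 10^{-6}$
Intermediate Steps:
$\frac{1}{\left(-447 + 1015\right)^{2}} = \frac{1}{568^{2}} = \frac{1}{322624}$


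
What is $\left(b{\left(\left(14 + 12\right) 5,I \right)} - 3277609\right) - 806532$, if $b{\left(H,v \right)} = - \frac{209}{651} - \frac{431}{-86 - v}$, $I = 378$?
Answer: $- \frac{1233671783419}{302064} \approx -4.0841 \cdot 10^{6}$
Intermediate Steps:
$b{\left(H,v \right)} = - \frac{209}{651} - \frac{431}{-86 - v}$ ($b{\left(H,v \right)} = \left(-209\right) \frac{1}{651} - \frac{431}{-86 - v} = - \frac{209}{651} - \frac{431}{-86 - v}$)
$\left(b{\left(\left(14 + 12\right) 5,I \right)} - 3277609\right) - 806532 = \left(\frac{262607 - 79002}{651 \left(86 + 378\right)} - 3277609\right) - 806532 = \left(\frac{262607 - 79002}{651 \cdot 464} - 3277609\right) - 806532 = \left(\frac{1}{651} \cdot \frac{1}{464} \cdot 183605 - 3277609\right) - 806532 = \left(\frac{183605}{302064} - 3277609\right) - 806532 = - \frac{990047501371}{302064} - 806532 = - \frac{1233671783419}{302064}$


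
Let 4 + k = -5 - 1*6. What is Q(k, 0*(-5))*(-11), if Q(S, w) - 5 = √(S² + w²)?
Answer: -220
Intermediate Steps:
k = -15 (k = -4 + (-5 - 1*6) = -4 + (-5 - 6) = -4 - 11 = -15)
Q(S, w) = 5 + √(S² + w²)
Q(k, 0*(-5))*(-11) = (5 + √((-15)² + (0*(-5))²))*(-11) = (5 + √(225 + 0²))*(-11) = (5 + √(225 + 0))*(-11) = (5 + √225)*(-11) = (5 + 15)*(-11) = 20*(-11) = -220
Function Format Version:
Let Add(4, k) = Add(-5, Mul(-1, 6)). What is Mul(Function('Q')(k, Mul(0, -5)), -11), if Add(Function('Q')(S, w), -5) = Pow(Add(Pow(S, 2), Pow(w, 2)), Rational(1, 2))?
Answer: -220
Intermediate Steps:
k = -15 (k = Add(-4, Add(-5, Mul(-1, 6))) = Add(-4, Add(-5, -6)) = Add(-4, -11) = -15)
Function('Q')(S, w) = Add(5, Pow(Add(Pow(S, 2), Pow(w, 2)), Rational(1, 2)))
Mul(Function('Q')(k, Mul(0, -5)), -11) = Mul(Add(5, Pow(Add(Pow(-15, 2), Pow(Mul(0, -5), 2)), Rational(1, 2))), -11) = Mul(Add(5, Pow(Add(225, Pow(0, 2)), Rational(1, 2))), -11) = Mul(Add(5, Pow(Add(225, 0), Rational(1, 2))), -11) = Mul(Add(5, Pow(225, Rational(1, 2))), -11) = Mul(Add(5, 15), -11) = Mul(20, -11) = -220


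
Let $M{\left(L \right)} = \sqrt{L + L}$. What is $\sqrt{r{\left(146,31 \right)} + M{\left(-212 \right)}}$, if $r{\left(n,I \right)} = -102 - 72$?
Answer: $\sqrt{-174 + 2 i \sqrt{106}} \approx 0.77915 + 13.214 i$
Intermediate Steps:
$r{\left(n,I \right)} = -174$
$M{\left(L \right)} = \sqrt{2} \sqrt{L}$ ($M{\left(L \right)} = \sqrt{2 L} = \sqrt{2} \sqrt{L}$)
$\sqrt{r{\left(146,31 \right)} + M{\left(-212 \right)}} = \sqrt{-174 + \sqrt{2} \sqrt{-212}} = \sqrt{-174 + \sqrt{2} \cdot 2 i \sqrt{53}} = \sqrt{-174 + 2 i \sqrt{106}}$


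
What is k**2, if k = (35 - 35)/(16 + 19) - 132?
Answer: 17424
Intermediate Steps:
k = -132 (k = 0/35 - 132 = 0*(1/35) - 132 = 0 - 132 = -132)
k**2 = (-132)**2 = 17424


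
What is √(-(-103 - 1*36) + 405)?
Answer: 4*√34 ≈ 23.324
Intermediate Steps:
√(-(-103 - 1*36) + 405) = √(-(-103 - 36) + 405) = √(-1*(-139) + 405) = √(139 + 405) = √544 = 4*√34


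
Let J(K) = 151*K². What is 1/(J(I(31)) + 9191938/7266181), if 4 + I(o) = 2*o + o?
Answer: 7266181/8690877566789 ≈ 8.3607e-7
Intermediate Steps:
I(o) = -4 + 3*o (I(o) = -4 + (2*o + o) = -4 + 3*o)
1/(J(I(31)) + 9191938/7266181) = 1/(151*(-4 + 3*31)² + 9191938/7266181) = 1/(151*(-4 + 93)² + 9191938*(1/7266181)) = 1/(151*89² + 9191938/7266181) = 1/(151*7921 + 9191938/7266181) = 1/(1196071 + 9191938/7266181) = 1/(8690877566789/7266181) = 7266181/8690877566789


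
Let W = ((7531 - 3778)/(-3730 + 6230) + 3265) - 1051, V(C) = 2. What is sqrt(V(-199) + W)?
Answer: sqrt(5543753)/50 ≈ 47.090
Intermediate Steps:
W = 5538753/2500 (W = (3753/2500 + 3265) - 1051 = 8166253/2500 - 1051 = 5538753/2500 ≈ 2215.5)
sqrt(V(-199) + W) = sqrt(2 + 5538753/2500) = sqrt(5543753/2500) = sqrt(5543753)/50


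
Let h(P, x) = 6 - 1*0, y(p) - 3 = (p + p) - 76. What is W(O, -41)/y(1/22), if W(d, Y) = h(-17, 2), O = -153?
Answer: -33/401 ≈ -0.082294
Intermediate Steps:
y(p) = -73 + 2*p (y(p) = 3 + ((p + p) - 76) = 3 + (2*p - 76) = 3 + (-76 + 2*p) = -73 + 2*p)
h(P, x) = 6 (h(P, x) = 6 + 0 = 6)
W(d, Y) = 6
W(O, -41)/y(1/22) = 6/(-73 + 2/22) = 6/(-73 + 2*(1/22)) = 6/(-73 + 1/11) = 6/(-802/11) = 6*(-11/802) = -33/401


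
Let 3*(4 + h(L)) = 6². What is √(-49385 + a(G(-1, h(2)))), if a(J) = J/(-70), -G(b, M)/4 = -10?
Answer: 3*I*√268877/7 ≈ 222.23*I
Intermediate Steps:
h(L) = 8 (h(L) = -4 + (⅓)*6² = -4 + (⅓)*36 = -4 + 12 = 8)
G(b, M) = 40 (G(b, M) = -4*(-10) = 40)
a(J) = -J/70 (a(J) = J*(-1/70) = -J/70)
√(-49385 + a(G(-1, h(2)))) = √(-49385 - 1/70*40) = √(-49385 - 4/7) = √(-345699/7) = 3*I*√268877/7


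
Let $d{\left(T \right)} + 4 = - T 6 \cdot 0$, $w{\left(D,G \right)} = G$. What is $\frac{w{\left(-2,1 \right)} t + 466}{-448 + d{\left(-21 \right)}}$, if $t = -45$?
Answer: $- \frac{421}{452} \approx -0.93142$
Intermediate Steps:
$d{\left(T \right)} = -4$ ($d{\left(T \right)} = -4 - T 6 \cdot 0 = -4 - 6 T 0 = -4 - 0 = -4 + 0 = -4$)
$\frac{w{\left(-2,1 \right)} t + 466}{-448 + d{\left(-21 \right)}} = \frac{1 \left(-45\right) + 466}{-448 - 4} = \frac{-45 + 466}{-452} = 421 \left(- \frac{1}{452}\right) = - \frac{421}{452}$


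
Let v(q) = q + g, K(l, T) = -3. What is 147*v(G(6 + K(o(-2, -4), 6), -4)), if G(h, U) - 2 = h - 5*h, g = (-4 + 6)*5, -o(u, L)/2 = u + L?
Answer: 0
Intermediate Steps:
o(u, L) = -2*L - 2*u (o(u, L) = -2*(u + L) = -2*(L + u) = -2*L - 2*u)
g = 10 (g = 2*5 = 10)
G(h, U) = 2 - 4*h (G(h, U) = 2 + (h - 5*h) = 2 - 4*h)
v(q) = 10 + q (v(q) = q + 10 = 10 + q)
147*v(G(6 + K(o(-2, -4), 6), -4)) = 147*(10 + (2 - 4*(6 - 3))) = 147*(10 + (2 - 4*3)) = 147*(10 + (2 - 12)) = 147*(10 - 10) = 147*0 = 0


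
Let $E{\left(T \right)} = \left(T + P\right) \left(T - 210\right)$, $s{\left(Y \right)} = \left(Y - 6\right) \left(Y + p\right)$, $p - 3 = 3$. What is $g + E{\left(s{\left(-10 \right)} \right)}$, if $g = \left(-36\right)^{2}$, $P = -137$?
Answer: $11954$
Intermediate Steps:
$p = 6$ ($p = 3 + 3 = 6$)
$s{\left(Y \right)} = \left(-6 + Y\right) \left(6 + Y\right)$ ($s{\left(Y \right)} = \left(Y - 6\right) \left(Y + 6\right) = \left(-6 + Y\right) \left(6 + Y\right)$)
$E{\left(T \right)} = \left(-210 + T\right) \left(-137 + T\right)$ ($E{\left(T \right)} = \left(T - 137\right) \left(T - 210\right) = \left(-137 + T\right) \left(-210 + T\right) = \left(-210 + T\right) \left(-137 + T\right)$)
$g = 1296$
$g + E{\left(s{\left(-10 \right)} \right)} = 1296 + \left(28770 + \left(-36 + \left(-10\right)^{2}\right)^{2} - 347 \left(-36 + \left(-10\right)^{2}\right)\right) = 1296 + \left(28770 + \left(-36 + 100\right)^{2} - 347 \left(-36 + 100\right)\right) = 1296 + \left(28770 + 64^{2} - 22208\right) = 1296 + \left(28770 + 4096 - 22208\right) = 1296 + 10658 = 11954$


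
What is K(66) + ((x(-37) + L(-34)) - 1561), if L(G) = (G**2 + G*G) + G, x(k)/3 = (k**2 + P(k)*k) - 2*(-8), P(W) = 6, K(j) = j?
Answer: 4272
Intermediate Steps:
x(k) = 48 + 3*k**2 + 18*k (x(k) = 3*((k**2 + 6*k) - 2*(-8)) = 3*((k**2 + 6*k) + 16) = 3*(16 + k**2 + 6*k) = 48 + 3*k**2 + 18*k)
L(G) = G + 2*G**2 (L(G) = (G**2 + G**2) + G = 2*G**2 + G = G + 2*G**2)
K(66) + ((x(-37) + L(-34)) - 1561) = 66 + (((48 + 3*(-37)**2 + 18*(-37)) - 34*(1 + 2*(-34))) - 1561) = 66 + (((48 + 3*1369 - 666) - 34*(1 - 68)) - 1561) = 66 + (((48 + 4107 - 666) - 34*(-67)) - 1561) = 66 + ((3489 + 2278) - 1561) = 66 + (5767 - 1561) = 66 + 4206 = 4272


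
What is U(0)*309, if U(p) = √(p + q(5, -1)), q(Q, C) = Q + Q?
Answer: 309*√10 ≈ 977.14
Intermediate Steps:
q(Q, C) = 2*Q
U(p) = √(10 + p) (U(p) = √(p + 2*5) = √(p + 10) = √(10 + p))
U(0)*309 = √(10 + 0)*309 = √10*309 = 309*√10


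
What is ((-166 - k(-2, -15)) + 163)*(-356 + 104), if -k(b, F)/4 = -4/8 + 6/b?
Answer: 4284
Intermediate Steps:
k(b, F) = 2 - 24/b (k(b, F) = -4*(-4/8 + 6/b) = -4*(-4*⅛ + 6/b) = -4*(-½ + 6/b) = 2 - 24/b)
((-166 - k(-2, -15)) + 163)*(-356 + 104) = ((-166 - (2 - 24/(-2))) + 163)*(-356 + 104) = ((-166 - (2 - 24*(-½))) + 163)*(-252) = ((-166 - (2 + 12)) + 163)*(-252) = ((-166 - 1*14) + 163)*(-252) = ((-166 - 14) + 163)*(-252) = (-180 + 163)*(-252) = -17*(-252) = 4284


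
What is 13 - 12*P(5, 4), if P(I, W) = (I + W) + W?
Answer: -143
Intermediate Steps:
P(I, W) = I + 2*W
13 - 12*P(5, 4) = 13 - 12*(5 + 2*4) = 13 - 12*(5 + 8) = 13 - 12*13 = 13 - 156 = -143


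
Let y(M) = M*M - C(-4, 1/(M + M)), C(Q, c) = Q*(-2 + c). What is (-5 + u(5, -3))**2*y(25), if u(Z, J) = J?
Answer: 987328/25 ≈ 39493.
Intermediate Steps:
y(M) = -8 + M**2 + 2/M (y(M) = M*M - (-4)*(-2 + 1/(M + M)) = M**2 - (-4)*(-2 + 1/(2*M)) = M**2 - (8 - 2/M) = M**2 + (-8 + 2/M) = -8 + M**2 + 2/M)
(-5 + u(5, -3))**2*y(25) = (-5 - 3)**2*(-8 + 25**2 + 2/25) = (-8)**2*(-8 + 625 + 2*(1/25)) = 64*(-8 + 625 + 2/25) = 64*(15427/25) = 987328/25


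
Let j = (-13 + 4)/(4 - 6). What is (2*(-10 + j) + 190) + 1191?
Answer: 1370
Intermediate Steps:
j = 9/2 (j = -9/(-2) = -9*(-½) = 9/2 ≈ 4.5000)
(2*(-10 + j) + 190) + 1191 = (2*(-10 + 9/2) + 190) + 1191 = (2*(-11/2) + 190) + 1191 = (-11 + 190) + 1191 = 179 + 1191 = 1370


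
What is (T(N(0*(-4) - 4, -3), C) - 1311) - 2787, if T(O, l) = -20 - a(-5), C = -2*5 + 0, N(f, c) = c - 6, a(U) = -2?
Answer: -4116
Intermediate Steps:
N(f, c) = -6 + c
C = -10 (C = -10 + 0 = -10)
T(O, l) = -18 (T(O, l) = -20 - 1*(-2) = -20 + 2 = -18)
(T(N(0*(-4) - 4, -3), C) - 1311) - 2787 = (-18 - 1311) - 2787 = -1329 - 2787 = -4116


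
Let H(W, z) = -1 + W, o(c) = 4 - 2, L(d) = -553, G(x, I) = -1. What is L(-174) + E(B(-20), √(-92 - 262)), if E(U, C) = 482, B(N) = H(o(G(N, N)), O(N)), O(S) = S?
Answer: -71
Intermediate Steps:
o(c) = 2
B(N) = 1 (B(N) = -1 + 2 = 1)
L(-174) + E(B(-20), √(-92 - 262)) = -553 + 482 = -71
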